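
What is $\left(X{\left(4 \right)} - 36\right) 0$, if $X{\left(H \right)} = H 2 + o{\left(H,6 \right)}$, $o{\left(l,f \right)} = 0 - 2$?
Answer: $0$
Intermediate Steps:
$o{\left(l,f \right)} = -2$
$X{\left(H \right)} = -2 + 2 H$ ($X{\left(H \right)} = H 2 - 2 = 2 H - 2 = -2 + 2 H$)
$\left(X{\left(4 \right)} - 36\right) 0 = \left(\left(-2 + 2 \cdot 4\right) - 36\right) 0 = \left(\left(-2 + 8\right) - 36\right) 0 = \left(6 - 36\right) 0 = \left(-30\right) 0 = 0$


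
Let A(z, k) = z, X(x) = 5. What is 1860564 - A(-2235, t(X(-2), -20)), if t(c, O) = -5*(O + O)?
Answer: 1862799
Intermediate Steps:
t(c, O) = -10*O
1860564 - A(-2235, t(X(-2), -20)) = 1860564 - 1*(-2235) = 1860564 + 2235 = 1862799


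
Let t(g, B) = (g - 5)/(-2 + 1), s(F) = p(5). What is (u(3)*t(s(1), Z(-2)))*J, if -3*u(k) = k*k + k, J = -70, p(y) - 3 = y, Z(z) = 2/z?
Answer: -840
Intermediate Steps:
p(y) = 3 + y
s(F) = 8 (s(F) = 3 + 5 = 8)
t(g, B) = 5 - g (t(g, B) = (-5 + g)/(-1) = (-5 + g)*(-1) = 5 - g)
u(k) = -k/3 - k**2/3 (u(k) = -(k*k + k)/3 = -(k**2 + k)/3 = -(k + k**2)/3 = -k/3 - k**2/3)
(u(3)*t(s(1), Z(-2)))*J = ((-1/3*3*(1 + 3))*(5 - 1*8))*(-70) = ((-1/3*3*4)*(5 - 8))*(-70) = -4*(-3)*(-70) = 12*(-70) = -840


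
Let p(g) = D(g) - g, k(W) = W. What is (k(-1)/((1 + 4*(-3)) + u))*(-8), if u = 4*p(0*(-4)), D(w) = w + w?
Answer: -8/11 ≈ -0.72727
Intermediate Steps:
D(w) = 2*w
p(g) = g (p(g) = 2*g - g = g)
u = 0 (u = 4*(0*(-4)) = 4*0 = 0)
(k(-1)/((1 + 4*(-3)) + u))*(-8) = (-1/((1 + 4*(-3)) + 0))*(-8) = (-1/((1 - 12) + 0))*(-8) = (-1/(-11 + 0))*(-8) = (-1/(-11))*(-8) = -1/11*(-1)*(-8) = (1/11)*(-8) = -8/11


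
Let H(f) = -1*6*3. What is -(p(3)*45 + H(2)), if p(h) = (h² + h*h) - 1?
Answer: -747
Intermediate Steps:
p(h) = -1 + 2*h² (p(h) = (h² + h²) - 1 = 2*h² - 1 = -1 + 2*h²)
H(f) = -18 (H(f) = -6*3 = -18)
-(p(3)*45 + H(2)) = -((-1 + 2*3²)*45 - 18) = -((-1 + 2*9)*45 - 18) = -((-1 + 18)*45 - 18) = -(17*45 - 18) = -(765 - 18) = -1*747 = -747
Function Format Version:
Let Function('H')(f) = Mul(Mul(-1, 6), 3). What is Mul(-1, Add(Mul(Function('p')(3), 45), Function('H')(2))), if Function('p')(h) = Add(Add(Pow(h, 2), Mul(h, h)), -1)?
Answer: -747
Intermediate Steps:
Function('p')(h) = Add(-1, Mul(2, Pow(h, 2))) (Function('p')(h) = Add(Add(Pow(h, 2), Pow(h, 2)), -1) = Add(Mul(2, Pow(h, 2)), -1) = Add(-1, Mul(2, Pow(h, 2))))
Function('H')(f) = -18 (Function('H')(f) = Mul(-6, 3) = -18)
Mul(-1, Add(Mul(Function('p')(3), 45), Function('H')(2))) = Mul(-1, Add(Mul(Add(-1, Mul(2, Pow(3, 2))), 45), -18)) = Mul(-1, Add(Mul(Add(-1, Mul(2, 9)), 45), -18)) = Mul(-1, Add(Mul(Add(-1, 18), 45), -18)) = Mul(-1, Add(Mul(17, 45), -18)) = Mul(-1, Add(765, -18)) = Mul(-1, 747) = -747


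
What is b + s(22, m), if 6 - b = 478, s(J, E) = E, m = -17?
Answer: -489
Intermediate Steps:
b = -472 (b = 6 - 1*478 = 6 - 478 = -472)
b + s(22, m) = -472 - 17 = -489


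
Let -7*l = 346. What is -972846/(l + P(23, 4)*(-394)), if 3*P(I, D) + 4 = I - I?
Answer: -10214883/4997 ≈ -2044.2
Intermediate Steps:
P(I, D) = -4/3 (P(I, D) = -4/3 + (I - I)/3 = -4/3 + (1/3)*0 = -4/3 + 0 = -4/3)
l = -346/7 (l = -1/7*346 = -346/7 ≈ -49.429)
-972846/(l + P(23, 4)*(-394)) = -972846/(-346/7 - 4/3*(-394)) = -972846/(-346/7 + 1576/3) = -972846/9994/21 = -972846*21/9994 = -10214883/4997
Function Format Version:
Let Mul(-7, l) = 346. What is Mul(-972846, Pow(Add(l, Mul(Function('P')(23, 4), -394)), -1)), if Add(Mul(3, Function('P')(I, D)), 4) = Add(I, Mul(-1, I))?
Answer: Rational(-10214883, 4997) ≈ -2044.2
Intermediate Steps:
Function('P')(I, D) = Rational(-4, 3) (Function('P')(I, D) = Add(Rational(-4, 3), Mul(Rational(1, 3), Add(I, Mul(-1, I)))) = Add(Rational(-4, 3), Mul(Rational(1, 3), 0)) = Add(Rational(-4, 3), 0) = Rational(-4, 3))
l = Rational(-346, 7) (l = Mul(Rational(-1, 7), 346) = Rational(-346, 7) ≈ -49.429)
Mul(-972846, Pow(Add(l, Mul(Function('P')(23, 4), -394)), -1)) = Mul(-972846, Pow(Add(Rational(-346, 7), Mul(Rational(-4, 3), -394)), -1)) = Mul(-972846, Pow(Add(Rational(-346, 7), Rational(1576, 3)), -1)) = Mul(-972846, Pow(Rational(9994, 21), -1)) = Mul(-972846, Rational(21, 9994)) = Rational(-10214883, 4997)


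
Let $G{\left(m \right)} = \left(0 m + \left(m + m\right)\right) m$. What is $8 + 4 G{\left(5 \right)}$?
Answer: $208$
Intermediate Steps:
$G{\left(m \right)} = 2 m^{2}$ ($G{\left(m \right)} = \left(0 + 2 m\right) m = 2 m m = 2 m^{2}$)
$8 + 4 G{\left(5 \right)} = 8 + 4 \cdot 2 \cdot 5^{2} = 8 + 4 \cdot 2 \cdot 25 = 8 + 4 \cdot 50 = 8 + 200 = 208$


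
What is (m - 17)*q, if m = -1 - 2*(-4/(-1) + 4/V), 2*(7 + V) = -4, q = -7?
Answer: 1582/9 ≈ 175.78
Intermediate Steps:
V = -9 (V = -7 + (½)*(-4) = -7 - 2 = -9)
m = -73/9 (m = -1 - 2*(-4/(-1) + 4/(-9)) = -1 - 2*(-4*(-1) + 4*(-⅑)) = -1 - 2*(4 - 4/9) = -1 - 2*32/9 = -1 - 64/9 = -73/9 ≈ -8.1111)
(m - 17)*q = (-73/9 - 17)*(-7) = -226/9*(-7) = 1582/9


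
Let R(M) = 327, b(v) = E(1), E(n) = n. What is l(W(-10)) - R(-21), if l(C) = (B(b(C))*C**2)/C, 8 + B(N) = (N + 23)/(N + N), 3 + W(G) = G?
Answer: -379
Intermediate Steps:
W(G) = -3 + G
b(v) = 1
B(N) = -8 + (23 + N)/(2*N) (B(N) = -8 + (N + 23)/(N + N) = -8 + (23 + N)/((2*N)) = -8 + (23 + N)*(1/(2*N)) = -8 + (23 + N)/(2*N))
l(C) = 4*C (l(C) = (((1/2)*(23 - 15*1)/1)*C**2)/C = (((1/2)*1*(23 - 15))*C**2)/C = (((1/2)*1*8)*C**2)/C = (4*C**2)/C = 4*C)
l(W(-10)) - R(-21) = 4*(-3 - 10) - 1*327 = 4*(-13) - 327 = -52 - 327 = -379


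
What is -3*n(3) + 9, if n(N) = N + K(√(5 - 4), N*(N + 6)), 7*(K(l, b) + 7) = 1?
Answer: 144/7 ≈ 20.571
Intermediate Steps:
K(l, b) = -48/7 (K(l, b) = -7 + (⅐)*1 = -7 + ⅐ = -48/7)
n(N) = -48/7 + N (n(N) = N - 48/7 = -48/7 + N)
-3*n(3) + 9 = -3*(-48/7 + 3) + 9 = -3*(-27/7) + 9 = 81/7 + 9 = 144/7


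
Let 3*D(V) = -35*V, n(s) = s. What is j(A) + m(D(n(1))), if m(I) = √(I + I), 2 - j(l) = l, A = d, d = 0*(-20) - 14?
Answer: 16 + I*√210/3 ≈ 16.0 + 4.8305*I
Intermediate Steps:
D(V) = -35*V/3 (D(V) = (-35*V)/3 = -35*V/3)
d = -14 (d = 0 - 14 = -14)
A = -14
j(l) = 2 - l
m(I) = √2*√I (m(I) = √(2*I) = √2*√I)
j(A) + m(D(n(1))) = (2 - 1*(-14)) + √2*√(-35/3*1) = (2 + 14) + √2*√(-35/3) = 16 + √2*(I*√105/3) = 16 + I*√210/3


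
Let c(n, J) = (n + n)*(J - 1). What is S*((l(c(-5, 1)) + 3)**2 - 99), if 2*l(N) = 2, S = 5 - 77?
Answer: 5976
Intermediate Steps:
c(n, J) = 2*n*(-1 + J) (c(n, J) = (2*n)*(-1 + J) = 2*n*(-1 + J))
S = -72
l(N) = 1 (l(N) = (1/2)*2 = 1)
S*((l(c(-5, 1)) + 3)**2 - 99) = -72*((1 + 3)**2 - 99) = -72*(4**2 - 99) = -72*(16 - 99) = -72*(-83) = 5976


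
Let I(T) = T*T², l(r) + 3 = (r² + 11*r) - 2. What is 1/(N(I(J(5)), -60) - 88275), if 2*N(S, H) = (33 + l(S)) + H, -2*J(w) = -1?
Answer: -128/11301159 ≈ -1.1326e-5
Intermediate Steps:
l(r) = -5 + r² + 11*r (l(r) = -3 + ((r² + 11*r) - 2) = -3 + (-2 + r² + 11*r) = -5 + r² + 11*r)
J(w) = ½ (J(w) = -½*(-1) = ½)
I(T) = T³
N(S, H) = 14 + H/2 + S²/2 + 11*S/2 (N(S, H) = ((33 + (-5 + S² + 11*S)) + H)/2 = ((28 + S² + 11*S) + H)/2 = (28 + H + S² + 11*S)/2 = 14 + H/2 + S²/2 + 11*S/2)
1/(N(I(J(5)), -60) - 88275) = 1/((14 + (½)*(-60) + ((½)³)²/2 + 11*(½)³/2) - 88275) = 1/((14 - 30 + (⅛)²/2 + (11/2)*(⅛)) - 88275) = 1/((14 - 30 + (½)*(1/64) + 11/16) - 88275) = 1/((14 - 30 + 1/128 + 11/16) - 88275) = 1/(-1959/128 - 88275) = 1/(-11301159/128) = -128/11301159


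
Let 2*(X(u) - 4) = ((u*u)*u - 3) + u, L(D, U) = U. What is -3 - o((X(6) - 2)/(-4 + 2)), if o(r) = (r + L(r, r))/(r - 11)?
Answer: -1247/267 ≈ -4.6704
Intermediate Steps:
X(u) = 5/2 + u/2 + u**3/2 (X(u) = 4 + (((u*u)*u - 3) + u)/2 = 4 + ((u**2*u - 3) + u)/2 = 4 + ((u**3 - 3) + u)/2 = 4 + ((-3 + u**3) + u)/2 = 4 + (-3 + u + u**3)/2 = 4 + (-3/2 + u/2 + u**3/2) = 5/2 + u/2 + u**3/2)
o(r) = 2*r/(-11 + r) (o(r) = (r + r)/(r - 11) = (2*r)/(-11 + r) = 2*r/(-11 + r))
-3 - o((X(6) - 2)/(-4 + 2)) = -3 - 2*((5/2 + (1/2)*6 + (1/2)*6**3) - 2)/(-4 + 2)/(-11 + ((5/2 + (1/2)*6 + (1/2)*6**3) - 2)/(-4 + 2)) = -3 - 2*((5/2 + 3 + (1/2)*216) - 2)/(-2)/(-11 + ((5/2 + 3 + (1/2)*216) - 2)/(-2)) = -3 - 2*((5/2 + 3 + 108) - 2)*(-1/2)/(-11 + ((5/2 + 3 + 108) - 2)*(-1/2)) = -3 - 2*(227/2 - 2)*(-1/2)/(-11 + (227/2 - 2)*(-1/2)) = -3 - 2*(223/2)*(-1/2)/(-11 + (223/2)*(-1/2)) = -3 - 2*(-223)/(4*(-11 - 223/4)) = -3 - 2*(-223)/(4*(-267/4)) = -3 - 2*(-223)*(-4)/(4*267) = -3 - 1*446/267 = -3 - 446/267 = -1247/267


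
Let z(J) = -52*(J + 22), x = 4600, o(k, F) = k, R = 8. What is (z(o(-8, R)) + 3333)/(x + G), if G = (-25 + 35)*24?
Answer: 521/968 ≈ 0.53822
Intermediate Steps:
G = 240 (G = 10*24 = 240)
z(J) = -1144 - 52*J (z(J) = -52*(22 + J) = -1144 - 52*J)
(z(o(-8, R)) + 3333)/(x + G) = ((-1144 - 52*(-8)) + 3333)/(4600 + 240) = ((-1144 + 416) + 3333)/4840 = (-728 + 3333)*(1/4840) = 2605*(1/4840) = 521/968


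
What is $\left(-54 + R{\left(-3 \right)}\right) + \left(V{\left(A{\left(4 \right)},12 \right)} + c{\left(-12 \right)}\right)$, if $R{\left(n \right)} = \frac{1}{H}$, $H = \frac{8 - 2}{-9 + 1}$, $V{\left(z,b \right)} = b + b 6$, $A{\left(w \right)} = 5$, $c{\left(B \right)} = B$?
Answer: $\frac{50}{3} \approx 16.667$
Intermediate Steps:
$V{\left(z,b \right)} = 7 b$ ($V{\left(z,b \right)} = b + 6 b = 7 b$)
$H = - \frac{3}{4}$ ($H = \frac{6}{-8} = 6 \left(- \frac{1}{8}\right) = - \frac{3}{4} \approx -0.75$)
$R{\left(n \right)} = - \frac{4}{3}$ ($R{\left(n \right)} = \frac{1}{- \frac{3}{4}} = - \frac{4}{3}$)
$\left(-54 + R{\left(-3 \right)}\right) + \left(V{\left(A{\left(4 \right)},12 \right)} + c{\left(-12 \right)}\right) = \left(-54 - \frac{4}{3}\right) + \left(7 \cdot 12 - 12\right) = - \frac{166}{3} + \left(84 - 12\right) = - \frac{166}{3} + 72 = \frac{50}{3}$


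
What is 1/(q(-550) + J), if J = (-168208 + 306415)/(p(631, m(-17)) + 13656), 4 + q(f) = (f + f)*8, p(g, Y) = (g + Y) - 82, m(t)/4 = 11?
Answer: -14249/125309989 ≈ -0.00011371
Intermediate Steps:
m(t) = 44 (m(t) = 4*11 = 44)
p(g, Y) = -82 + Y + g (p(g, Y) = (Y + g) - 82 = -82 + Y + g)
q(f) = -4 + 16*f (q(f) = -4 + (f + f)*8 = -4 + (2*f)*8 = -4 + 16*f)
J = 138207/14249 (J = (-168208 + 306415)/((-82 + 44 + 631) + 13656) = 138207/(593 + 13656) = 138207/14249 ≈ 9.6994)
1/(q(-550) + J) = 1/((-4 + 16*(-550)) + 138207/14249) = 1/((-4 - 8800) + 138207/14249) = 1/(-8804 + 138207/14249) = 1/(-125309989/14249) = -14249/125309989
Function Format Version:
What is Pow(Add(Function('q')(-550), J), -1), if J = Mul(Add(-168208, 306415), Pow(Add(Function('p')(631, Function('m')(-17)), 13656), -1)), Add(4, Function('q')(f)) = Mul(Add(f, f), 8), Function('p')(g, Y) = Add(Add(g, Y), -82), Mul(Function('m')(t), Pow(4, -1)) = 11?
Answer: Rational(-14249, 125309989) ≈ -0.00011371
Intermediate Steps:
Function('m')(t) = 44 (Function('m')(t) = Mul(4, 11) = 44)
Function('p')(g, Y) = Add(-82, Y, g) (Function('p')(g, Y) = Add(Add(Y, g), -82) = Add(-82, Y, g))
Function('q')(f) = Add(-4, Mul(16, f)) (Function('q')(f) = Add(-4, Mul(Add(f, f), 8)) = Add(-4, Mul(Mul(2, f), 8)) = Add(-4, Mul(16, f)))
J = Rational(138207, 14249) (J = Mul(Add(-168208, 306415), Pow(Add(Add(-82, 44, 631), 13656), -1)) = Mul(138207, Pow(Add(593, 13656), -1)) = Mul(138207, Pow(14249, -1)) = Mul(138207, Rational(1, 14249)) = Rational(138207, 14249) ≈ 9.6994)
Pow(Add(Function('q')(-550), J), -1) = Pow(Add(Add(-4, Mul(16, -550)), Rational(138207, 14249)), -1) = Pow(Add(Add(-4, -8800), Rational(138207, 14249)), -1) = Pow(Add(-8804, Rational(138207, 14249)), -1) = Pow(Rational(-125309989, 14249), -1) = Rational(-14249, 125309989)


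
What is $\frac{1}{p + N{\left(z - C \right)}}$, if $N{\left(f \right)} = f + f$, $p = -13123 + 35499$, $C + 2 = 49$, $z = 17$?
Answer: $\frac{1}{22316} \approx 4.4811 \cdot 10^{-5}$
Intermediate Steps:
$C = 47$ ($C = -2 + 49 = 47$)
$p = 22376$
$N{\left(f \right)} = 2 f$
$\frac{1}{p + N{\left(z - C \right)}} = \frac{1}{22376 + 2 \left(17 - 47\right)} = \frac{1}{22376 + 2 \left(-30\right)} = \frac{1}{22376 - 60} = \frac{1}{22316}$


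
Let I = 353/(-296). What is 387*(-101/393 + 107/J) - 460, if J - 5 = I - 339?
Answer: -8877190097/12997427 ≈ -683.00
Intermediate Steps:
I = -353/296 (I = 353*(-1/296) = -353/296 ≈ -1.1926)
J = -99217/296 (J = 5 + (-353/296 - 339) = 5 - 100697/296 = -99217/296 ≈ -335.19)
387*(-101/393 + 107/J) - 460 = 387*(-101/393 + 107/(-99217/296)) - 460 = 387*(-101*1/393 + 107*(-296/99217)) - 460 = 387*(-101/393 - 31672/99217) - 460 = 387*(-22468013/38992281) - 460 = -2898373677/12997427 - 460 = -8877190097/12997427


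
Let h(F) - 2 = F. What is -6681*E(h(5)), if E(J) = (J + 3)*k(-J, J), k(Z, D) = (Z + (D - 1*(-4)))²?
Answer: -1068960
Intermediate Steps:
h(F) = 2 + F
k(Z, D) = (4 + D + Z)² (k(Z, D) = (Z + (D + 4))² = (Z + (4 + D))² = (4 + D + Z)²)
E(J) = 48 + 16*J (E(J) = (J + 3)*(4 + J - J)² = (3 + J)*4² = (3 + J)*16 = 48 + 16*J)
-6681*E(h(5)) = -6681*(48 + 16*(2 + 5)) = -6681*(48 + 16*7) = -6681*(48 + 112) = -6681*160 = -1068960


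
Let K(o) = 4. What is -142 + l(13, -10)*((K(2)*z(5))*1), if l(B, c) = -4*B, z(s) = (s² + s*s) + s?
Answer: -11582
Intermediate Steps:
z(s) = s + 2*s² (z(s) = (s² + s²) + s = 2*s² + s = s + 2*s²)
-142 + l(13, -10)*((K(2)*z(5))*1) = -142 + (-4*13)*((4*(5*(1 + 2*5)))*1) = -142 - 52*4*(5*(1 + 10)) = -142 - 52*4*(5*11) = -142 - 52*4*55 = -142 - 11440 = -11582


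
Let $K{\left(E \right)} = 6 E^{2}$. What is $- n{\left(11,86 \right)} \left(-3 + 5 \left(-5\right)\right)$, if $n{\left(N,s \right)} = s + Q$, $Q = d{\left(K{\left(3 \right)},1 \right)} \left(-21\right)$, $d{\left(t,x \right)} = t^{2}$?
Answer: $-1712200$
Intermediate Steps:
$Q = -61236$ ($Q = \left(6 \cdot 3^{2}\right)^{2} \left(-21\right) = \left(6 \cdot 9\right)^{2} \left(-21\right) = 54^{2} \left(-21\right) = 2916 \left(-21\right) = -61236$)
$n{\left(N,s \right)} = -61236 + s$ ($n{\left(N,s \right)} = s - 61236 = -61236 + s$)
$- n{\left(11,86 \right)} \left(-3 + 5 \left(-5\right)\right) = - \left(-61236 + 86\right) \left(-3 + 5 \left(-5\right)\right) = - \left(-61150\right) \left(-3 - 25\right) = - \left(-61150\right) \left(-28\right) = \left(-1\right) 1712200 = -1712200$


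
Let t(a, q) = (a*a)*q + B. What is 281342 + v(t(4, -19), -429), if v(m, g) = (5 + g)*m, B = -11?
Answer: 414902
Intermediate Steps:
t(a, q) = -11 + q*a² (t(a, q) = (a*a)*q - 11 = a²*q - 11 = q*a² - 11 = -11 + q*a²)
v(m, g) = m*(5 + g)
281342 + v(t(4, -19), -429) = 281342 + (-11 - 19*4²)*(5 - 429) = 281342 + (-11 - 19*16)*(-424) = 281342 + (-11 - 304)*(-424) = 281342 - 315*(-424) = 281342 + 133560 = 414902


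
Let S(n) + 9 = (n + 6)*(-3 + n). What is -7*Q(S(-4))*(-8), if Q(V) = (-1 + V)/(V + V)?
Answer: 672/23 ≈ 29.217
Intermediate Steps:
S(n) = -9 + (-3 + n)*(6 + n) (S(n) = -9 + (n + 6)*(-3 + n) = -9 + (6 + n)*(-3 + n) = -9 + (-3 + n)*(6 + n))
Q(V) = (-1 + V)/(2*V) (Q(V) = (-1 + V)/((2*V)) = (-1 + V)*(1/(2*V)) = (-1 + V)/(2*V))
-7*Q(S(-4))*(-8) = -7*(-1 + (-27 + (-4)**2 + 3*(-4)))/(2*(-27 + (-4)**2 + 3*(-4)))*(-8) = -7*(-1 + (-27 + 16 - 12))/(2*(-27 + 16 - 12))*(-8) = -7*(-1 - 23)/(2*(-23))*(-8) = -7*(-1)*(-24)/(2*23)*(-8) = -7*12/23*(-8) = -84/23*(-8) = 672/23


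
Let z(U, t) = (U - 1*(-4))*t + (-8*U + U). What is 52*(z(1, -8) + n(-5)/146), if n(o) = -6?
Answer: -178568/73 ≈ -2446.1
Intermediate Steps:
z(U, t) = -7*U + t*(4 + U) (z(U, t) = (U + 4)*t - 7*U = (4 + U)*t - 7*U = t*(4 + U) - 7*U = -7*U + t*(4 + U))
52*(z(1, -8) + n(-5)/146) = 52*((-7*1 + 4*(-8) + 1*(-8)) - 6/146) = 52*((-7 - 32 - 8) - 6*1/146) = 52*(-47 - 3/73) = 52*(-3434/73) = -178568/73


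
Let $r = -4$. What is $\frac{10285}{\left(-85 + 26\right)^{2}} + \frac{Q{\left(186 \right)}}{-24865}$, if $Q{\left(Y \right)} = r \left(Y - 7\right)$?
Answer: $\frac{258228921}{86555065} \approx 2.9834$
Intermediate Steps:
$Q{\left(Y \right)} = 28 - 4 Y$ ($Q{\left(Y \right)} = - 4 \left(Y - 7\right) = - 4 \left(-7 + Y\right) = 28 - 4 Y$)
$\frac{10285}{\left(-85 + 26\right)^{2}} + \frac{Q{\left(186 \right)}}{-24865} = \frac{10285}{\left(-85 + 26\right)^{2}} + \frac{28 - 744}{-24865} = \frac{10285}{\left(-59\right)^{2}} + \left(28 - 744\right) \left(- \frac{1}{24865}\right) = \frac{10285}{3481} - - \frac{716}{24865} = 10285 \cdot \frac{1}{3481} + \frac{716}{24865} = \frac{10285}{3481} + \frac{716}{24865} = \frac{258228921}{86555065}$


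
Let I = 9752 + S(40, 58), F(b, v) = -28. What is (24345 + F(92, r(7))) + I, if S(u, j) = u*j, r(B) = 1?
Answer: 36389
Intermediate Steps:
S(u, j) = j*u
I = 12072 (I = 9752 + 58*40 = 9752 + 2320 = 12072)
(24345 + F(92, r(7))) + I = (24345 - 28) + 12072 = 24317 + 12072 = 36389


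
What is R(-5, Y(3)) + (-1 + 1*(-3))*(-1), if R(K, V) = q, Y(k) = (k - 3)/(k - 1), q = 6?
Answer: 10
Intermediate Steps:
Y(k) = (-3 + k)/(-1 + k)
R(K, V) = 6
R(-5, Y(3)) + (-1 + 1*(-3))*(-1) = 6 + (-1 + 1*(-3))*(-1) = 6 + (-1 - 3)*(-1) = 6 - 4*(-1) = 6 + 4 = 10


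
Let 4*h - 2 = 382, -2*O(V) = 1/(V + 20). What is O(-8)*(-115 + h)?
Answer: 19/24 ≈ 0.79167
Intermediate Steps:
O(V) = -1/(2*(20 + V)) (O(V) = -1/(2*(V + 20)) = -1/(2*(20 + V)))
h = 96 (h = 1/2 + (1/4)*382 = 1/2 + 191/2 = 96)
O(-8)*(-115 + h) = (-1/(40 + 2*(-8)))*(-115 + 96) = -1/(40 - 16)*(-19) = -1/24*(-19) = 19/24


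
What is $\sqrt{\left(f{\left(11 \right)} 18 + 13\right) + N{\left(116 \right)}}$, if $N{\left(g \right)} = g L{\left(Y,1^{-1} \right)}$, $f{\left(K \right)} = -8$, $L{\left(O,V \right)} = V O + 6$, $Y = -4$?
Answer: $\sqrt{101} \approx 10.05$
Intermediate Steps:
$L{\left(O,V \right)} = 6 + O V$ ($L{\left(O,V \right)} = O V + 6 = 6 + O V$)
$N{\left(g \right)} = 2 g$ ($N{\left(g \right)} = g \left(6 - \frac{4}{1}\right) = g \left(6 - 4\right) = g 2 = 2 g$)
$\sqrt{\left(f{\left(11 \right)} 18 + 13\right) + N{\left(116 \right)}} = \sqrt{\left(\left(-8\right) 18 + 13\right) + 2 \cdot 116} = \sqrt{\left(-144 + 13\right) + 232} = \sqrt{-131 + 232} = \sqrt{101}$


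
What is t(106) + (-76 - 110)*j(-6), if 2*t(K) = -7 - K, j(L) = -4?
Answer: 1375/2 ≈ 687.50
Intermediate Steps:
t(K) = -7/2 - K/2 (t(K) = (-7 - K)/2 = -7/2 - K/2)
t(106) + (-76 - 110)*j(-6) = (-7/2 - ½*106) + (-76 - 110)*(-4) = (-7/2 - 53) - 186*(-4) = -113/2 + 744 = 1375/2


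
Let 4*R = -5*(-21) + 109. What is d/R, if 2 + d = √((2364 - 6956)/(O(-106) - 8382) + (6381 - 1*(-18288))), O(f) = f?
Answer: -4/107 + 2*√27771020363/113527 ≈ 2.8984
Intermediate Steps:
R = 107/2 (R = (-5*(-21) + 109)/4 = (105 + 109)/4 = (¼)*214 = 107/2 ≈ 53.500)
d = -2 + √27771020363/1061 (d = -2 + √((2364 - 6956)/(-106 - 8382) + (6381 - 1*(-18288))) = -2 + √(-4592/(-8488) + (6381 + 18288)) = -2 + √(-4592*(-1/8488) + 24669) = -2 + √(574/1061 + 24669) = -2 + √(26174383/1061) = -2 + √27771020363/1061 ≈ 155.07)
d/R = (-2 + √27771020363/1061)/(107/2) = (-2 + √27771020363/1061)*(2/107) = -4/107 + 2*√27771020363/113527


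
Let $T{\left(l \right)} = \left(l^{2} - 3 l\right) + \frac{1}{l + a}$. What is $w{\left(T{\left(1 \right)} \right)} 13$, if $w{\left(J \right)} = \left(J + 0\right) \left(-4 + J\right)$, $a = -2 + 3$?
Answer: $\frac{429}{4} \approx 107.25$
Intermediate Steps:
$a = 1$
$T{\left(l \right)} = l^{2} + \frac{1}{1 + l} - 3 l$ ($T{\left(l \right)} = \left(l^{2} - 3 l\right) + \frac{1}{l + 1} = \left(l^{2} - 3 l\right) + \frac{1}{1 + l} = l^{2} + \frac{1}{1 + l} - 3 l$)
$w{\left(J \right)} = J \left(-4 + J\right)$
$w{\left(T{\left(1 \right)} \right)} 13 = \frac{1 + 1^{3} - 3 - 2 \cdot 1^{2}}{1 + 1} \left(-4 + \frac{1 + 1^{3} - 3 - 2 \cdot 1^{2}}{1 + 1}\right) 13 = \frac{1 + 1 - 3 - 2}{2} \left(-4 + \frac{1 + 1 - 3 - 2}{2}\right) 13 = \frac{1}{2} \left(-3\right) \left(-4 + \frac{1}{2} \left(-3\right)\right) 13 = - \frac{3 \left(-4 - \frac{3}{2}\right)}{2} \cdot 13 = \left(- \frac{3}{2}\right) \left(- \frac{11}{2}\right) 13 = \frac{33}{4} \cdot 13 = \frac{429}{4}$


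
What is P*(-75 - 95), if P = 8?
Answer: -1360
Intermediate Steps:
P*(-75 - 95) = 8*(-75 - 95) = 8*(-170) = -1360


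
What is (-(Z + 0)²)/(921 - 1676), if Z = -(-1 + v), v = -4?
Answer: 5/151 ≈ 0.033113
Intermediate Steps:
Z = 5 (Z = -(-1 - 4) = -1*(-5) = 5)
(-(Z + 0)²)/(921 - 1676) = (-(5 + 0)²)/(921 - 1676) = (-1*5²)/(-755) = -(-1)*25/755 = -1/755*(-25) = 5/151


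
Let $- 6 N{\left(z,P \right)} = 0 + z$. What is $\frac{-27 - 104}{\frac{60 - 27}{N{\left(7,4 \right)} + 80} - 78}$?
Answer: $\frac{5633}{3336} \approx 1.6885$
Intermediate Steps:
$N{\left(z,P \right)} = - \frac{z}{6}$ ($N{\left(z,P \right)} = - \frac{0 + z}{6} = - \frac{z}{6}$)
$\frac{-27 - 104}{\frac{60 - 27}{N{\left(7,4 \right)} + 80} - 78} = \frac{-27 - 104}{\frac{60 - 27}{\left(- \frac{1}{6}\right) 7 + 80} - 78} = - \frac{131}{\frac{33}{- \frac{7}{6} + 80} - 78} = - \frac{131}{\frac{33}{\frac{473}{6}} - 78} = - \frac{131}{33 \cdot \frac{6}{473} - 78} = - \frac{131}{\frac{18}{43} - 78} = - \frac{131}{- \frac{3336}{43}} = \left(-131\right) \left(- \frac{43}{3336}\right) = \frac{5633}{3336}$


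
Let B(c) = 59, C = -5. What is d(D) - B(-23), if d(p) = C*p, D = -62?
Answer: 251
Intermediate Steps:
d(p) = -5*p
d(D) - B(-23) = -5*(-62) - 1*59 = 310 - 59 = 251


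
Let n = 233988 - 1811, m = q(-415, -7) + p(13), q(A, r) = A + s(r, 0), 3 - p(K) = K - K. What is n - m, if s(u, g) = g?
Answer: 232589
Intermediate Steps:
p(K) = 3 (p(K) = 3 - (K - K) = 3 - 1*0 = 3 + 0 = 3)
q(A, r) = A (q(A, r) = A + 0 = A)
m = -412 (m = -415 + 3 = -412)
n = 232177
n - m = 232177 - 1*(-412) = 232177 + 412 = 232589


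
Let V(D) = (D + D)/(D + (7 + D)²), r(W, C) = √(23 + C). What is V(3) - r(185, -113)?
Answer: 6/103 - 3*I*√10 ≈ 0.058252 - 9.4868*I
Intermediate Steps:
V(D) = 2*D/(D + (7 + D)²) (V(D) = (2*D)/(D + (7 + D)²) = 2*D/(D + (7 + D)²))
V(3) - r(185, -113) = 2*3/(3 + (7 + 3)²) - √(23 - 113) = 2*3/(3 + 10²) - √(-90) = 2*3/(3 + 100) - 3*I*√10 = 2*3/103 - 3*I*√10 = 2*3*(1/103) - 3*I*√10 = 6/103 - 3*I*√10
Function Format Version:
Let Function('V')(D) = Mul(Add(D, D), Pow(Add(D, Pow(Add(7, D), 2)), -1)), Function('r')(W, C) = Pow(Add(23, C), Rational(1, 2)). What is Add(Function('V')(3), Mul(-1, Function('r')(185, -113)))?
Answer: Add(Rational(6, 103), Mul(-3, I, Pow(10, Rational(1, 2)))) ≈ Add(0.058252, Mul(-9.4868, I))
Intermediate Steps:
Function('V')(D) = Mul(2, D, Pow(Add(D, Pow(Add(7, D), 2)), -1)) (Function('V')(D) = Mul(Mul(2, D), Pow(Add(D, Pow(Add(7, D), 2)), -1)) = Mul(2, D, Pow(Add(D, Pow(Add(7, D), 2)), -1)))
Add(Function('V')(3), Mul(-1, Function('r')(185, -113))) = Add(Mul(2, 3, Pow(Add(3, Pow(Add(7, 3), 2)), -1)), Mul(-1, Pow(Add(23, -113), Rational(1, 2)))) = Add(Mul(2, 3, Pow(Add(3, Pow(10, 2)), -1)), Mul(-1, Pow(-90, Rational(1, 2)))) = Add(Mul(2, 3, Pow(Add(3, 100), -1)), Mul(-1, Mul(3, I, Pow(10, Rational(1, 2))))) = Add(Mul(2, 3, Pow(103, -1)), Mul(-3, I, Pow(10, Rational(1, 2)))) = Add(Mul(2, 3, Rational(1, 103)), Mul(-3, I, Pow(10, Rational(1, 2)))) = Add(Rational(6, 103), Mul(-3, I, Pow(10, Rational(1, 2))))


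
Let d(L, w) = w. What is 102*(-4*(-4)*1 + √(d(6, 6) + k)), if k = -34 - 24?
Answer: 1632 + 204*I*√13 ≈ 1632.0 + 735.53*I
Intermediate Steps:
k = -58
102*(-4*(-4)*1 + √(d(6, 6) + k)) = 102*(-4*(-4)*1 + √(6 - 58)) = 102*(16*1 + √(-52)) = 102*(16 + 2*I*√13) = 1632 + 204*I*√13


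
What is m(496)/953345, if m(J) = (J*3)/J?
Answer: 3/953345 ≈ 3.1468e-6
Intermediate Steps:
m(J) = 3 (m(J) = (3*J)/J = 3)
m(496)/953345 = 3/953345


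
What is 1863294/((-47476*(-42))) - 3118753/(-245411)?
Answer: 1112673562635/81557928452 ≈ 13.643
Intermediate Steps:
1863294/((-47476*(-42))) - 3118753/(-245411) = 1863294/1993992 - 3118753*(-1/245411) = 1863294*(1/1993992) + 3118753/245411 = 310549/332332 + 3118753/245411 = 1112673562635/81557928452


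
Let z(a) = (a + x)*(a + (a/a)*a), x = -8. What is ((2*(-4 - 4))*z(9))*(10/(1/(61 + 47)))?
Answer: -311040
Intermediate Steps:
z(a) = 2*a*(-8 + a) (z(a) = (a - 8)*(a + (a/a)*a) = (-8 + a)*(a + 1*a) = (-8 + a)*(a + a) = (-8 + a)*(2*a) = 2*a*(-8 + a))
((2*(-4 - 4))*z(9))*(10/(1/(61 + 47))) = ((2*(-4 - 4))*(2*9*(-8 + 9)))*(10/(1/(61 + 47))) = ((2*(-8))*(2*9*1))*(10/(1/108)) = (-16*18)*(10/(1/108)) = -2880*108 = -288*1080 = -311040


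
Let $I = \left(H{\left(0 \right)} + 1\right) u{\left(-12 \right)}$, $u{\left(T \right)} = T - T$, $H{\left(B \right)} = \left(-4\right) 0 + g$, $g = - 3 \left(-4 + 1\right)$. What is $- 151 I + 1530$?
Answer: $1530$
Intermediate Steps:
$g = 9$ ($g = \left(-3\right) \left(-3\right) = 9$)
$H{\left(B \right)} = 9$ ($H{\left(B \right)} = \left(-4\right) 0 + 9 = 0 + 9 = 9$)
$u{\left(T \right)} = 0$
$I = 0$ ($I = \left(9 + 1\right) 0 = 10 \cdot 0 = 0$)
$- 151 I + 1530 = \left(-151\right) 0 + 1530 = 0 + 1530 = 1530$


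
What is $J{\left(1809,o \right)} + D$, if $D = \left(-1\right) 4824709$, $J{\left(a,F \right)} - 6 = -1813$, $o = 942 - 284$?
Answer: $-4826516$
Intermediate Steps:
$o = 658$
$J{\left(a,F \right)} = -1807$ ($J{\left(a,F \right)} = 6 - 1813 = -1807$)
$D = -4824709$
$J{\left(1809,o \right)} + D = -1807 - 4824709 = -4826516$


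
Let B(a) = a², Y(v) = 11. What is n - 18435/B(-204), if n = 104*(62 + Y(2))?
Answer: 105310079/13872 ≈ 7591.6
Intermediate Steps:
n = 7592 (n = 104*(62 + 11) = 104*73 = 7592)
n - 18435/B(-204) = 7592 - 18435/((-204)²) = 7592 - 18435/41616 = 7592 - 18435*1/41616 = 7592 - 6145/13872 = 105310079/13872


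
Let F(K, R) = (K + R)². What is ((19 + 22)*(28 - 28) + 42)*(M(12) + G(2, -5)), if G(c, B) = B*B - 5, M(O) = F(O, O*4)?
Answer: 152040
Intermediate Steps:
M(O) = 25*O² (M(O) = (O + O*4)² = (O + 4*O)² = (5*O)² = 25*O²)
G(c, B) = -5 + B² (G(c, B) = B² - 5 = -5 + B²)
((19 + 22)*(28 - 28) + 42)*(M(12) + G(2, -5)) = ((19 + 22)*(28 - 28) + 42)*(25*12² + (-5 + (-5)²)) = (41*0 + 42)*(25*144 + (-5 + 25)) = (0 + 42)*(3600 + 20) = 42*3620 = 152040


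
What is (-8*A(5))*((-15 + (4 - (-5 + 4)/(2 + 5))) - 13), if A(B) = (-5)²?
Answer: 33400/7 ≈ 4771.4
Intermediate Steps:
A(B) = 25
(-8*A(5))*((-15 + (4 - (-5 + 4)/(2 + 5))) - 13) = (-8*25)*((-15 + (4 - (-5 + 4)/(2 + 5))) - 13) = -200*((-15 + (4 - (-1)/7)) - 13) = -200*((-15 + (4 - 1*(-⅐))) - 13) = -200*((-15 + (4 + ⅐)) - 13) = -200*((-15 + 29/7) - 13) = -200*(-76/7 - 13) = -200*(-167/7) = 33400/7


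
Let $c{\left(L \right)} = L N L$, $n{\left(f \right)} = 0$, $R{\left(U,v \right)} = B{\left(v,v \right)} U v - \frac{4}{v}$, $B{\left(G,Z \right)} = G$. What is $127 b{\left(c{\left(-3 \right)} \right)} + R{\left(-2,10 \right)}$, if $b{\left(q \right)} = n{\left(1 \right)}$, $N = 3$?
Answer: $- \frac{1002}{5} \approx -200.4$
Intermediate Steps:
$R{\left(U,v \right)} = - \frac{4}{v} + U v^{2}$ ($R{\left(U,v \right)} = v U v - \frac{4}{v} = U v v - \frac{4}{v} = U v^{2} - \frac{4}{v} = - \frac{4}{v} + U v^{2}$)
$c{\left(L \right)} = 3 L^{2}$ ($c{\left(L \right)} = L 3 L = 3 L L = 3 L^{2}$)
$b{\left(q \right)} = 0$
$127 b{\left(c{\left(-3 \right)} \right)} + R{\left(-2,10 \right)} = 127 \cdot 0 + \frac{-4 - 2 \cdot 10^{3}}{10} = 0 + \frac{-4 - 2000}{10} = 0 + \frac{1}{10} \left(-2004\right) = 0 - \frac{1002}{5} = - \frac{1002}{5}$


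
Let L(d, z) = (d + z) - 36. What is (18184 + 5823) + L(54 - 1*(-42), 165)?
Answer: 24232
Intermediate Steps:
L(d, z) = -36 + d + z
(18184 + 5823) + L(54 - 1*(-42), 165) = (18184 + 5823) + (-36 + (54 - 1*(-42)) + 165) = 24007 + (-36 + (54 + 42) + 165) = 24007 + (-36 + 96 + 165) = 24007 + 225 = 24232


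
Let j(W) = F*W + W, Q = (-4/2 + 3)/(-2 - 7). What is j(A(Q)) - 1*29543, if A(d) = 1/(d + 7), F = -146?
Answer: -1832971/62 ≈ -29564.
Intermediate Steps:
Q = -1/9 (Q = (-4*1/2 + 3)/(-9) = (-2 + 3)*(-1/9) = 1*(-1/9) = -1/9 ≈ -0.11111)
A(d) = 1/(7 + d)
j(W) = -145*W (j(W) = -146*W + W = -145*W)
j(A(Q)) - 1*29543 = -145/(7 - 1/9) - 1*29543 = -145/62/9 - 29543 = -145*9/62 - 29543 = -1305/62 - 29543 = -1832971/62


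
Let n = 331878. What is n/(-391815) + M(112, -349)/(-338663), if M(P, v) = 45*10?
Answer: -37523705288/44231081115 ≈ -0.84836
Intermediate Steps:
M(P, v) = 450
n/(-391815) + M(112, -349)/(-338663) = 331878/(-391815) + 450/(-338663) = 331878*(-1/391815) + 450*(-1/338663) = -110626/130605 - 450/338663 = -37523705288/44231081115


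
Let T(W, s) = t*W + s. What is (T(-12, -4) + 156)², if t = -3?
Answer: 35344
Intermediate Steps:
T(W, s) = s - 3*W (T(W, s) = -3*W + s = s - 3*W)
(T(-12, -4) + 156)² = ((-4 - 3*(-12)) + 156)² = ((-4 + 36) + 156)² = (32 + 156)² = 188² = 35344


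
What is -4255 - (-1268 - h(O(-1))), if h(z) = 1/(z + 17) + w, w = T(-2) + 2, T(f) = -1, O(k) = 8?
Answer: -74649/25 ≈ -2986.0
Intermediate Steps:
w = 1 (w = -1 + 2 = 1)
h(z) = 1 + 1/(17 + z) (h(z) = 1/(z + 17) + 1 = 1/(17 + z) + 1 = 1 + 1/(17 + z))
-4255 - (-1268 - h(O(-1))) = -4255 - (-1268 - (18 + 8)/(17 + 8)) = -4255 - (-1268 - 26/25) = -4255 - 1*(-31726/25) = -4255 + 31726/25 = -74649/25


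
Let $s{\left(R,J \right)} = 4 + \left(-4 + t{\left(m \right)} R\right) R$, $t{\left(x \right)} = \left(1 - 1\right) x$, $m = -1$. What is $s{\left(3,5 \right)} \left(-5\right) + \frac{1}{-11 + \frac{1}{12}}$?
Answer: $\frac{5228}{131} \approx 39.908$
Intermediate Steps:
$t{\left(x \right)} = 0$ ($t{\left(x \right)} = 0 x = 0$)
$s{\left(R,J \right)} = 4 - 4 R$ ($s{\left(R,J \right)} = 4 + \left(-4 + 0 R\right) R = 4 + \left(-4 + 0\right) R = 4 - 4 R$)
$s{\left(3,5 \right)} \left(-5\right) + \frac{1}{-11 + \frac{1}{12}} = \left(4 - 12\right) \left(-5\right) + \frac{1}{-11 + \frac{1}{12}} = \left(-8\right) \left(-5\right) + \frac{1}{- \frac{131}{12}} = 40 - \frac{12}{131} = \frac{5228}{131}$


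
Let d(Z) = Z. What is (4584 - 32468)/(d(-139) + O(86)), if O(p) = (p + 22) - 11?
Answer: 13942/21 ≈ 663.90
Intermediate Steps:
O(p) = 11 + p (O(p) = (22 + p) - 11 = 11 + p)
(4584 - 32468)/(d(-139) + O(86)) = (4584 - 32468)/(-139 + (11 + 86)) = -27884/(-139 + 97) = -27884/(-42) = -27884*(-1/42) = 13942/21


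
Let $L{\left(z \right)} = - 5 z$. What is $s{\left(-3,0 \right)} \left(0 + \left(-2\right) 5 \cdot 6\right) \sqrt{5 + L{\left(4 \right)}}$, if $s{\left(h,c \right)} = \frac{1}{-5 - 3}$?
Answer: $\frac{15 i \sqrt{15}}{2} \approx 29.047 i$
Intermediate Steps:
$s{\left(h,c \right)} = - \frac{1}{8}$ ($s{\left(h,c \right)} = \frac{1}{-8} = - \frac{1}{8}$)
$s{\left(-3,0 \right)} \left(0 + \left(-2\right) 5 \cdot 6\right) \sqrt{5 + L{\left(4 \right)}} = - \frac{0 + \left(-2\right) 5 \cdot 6}{8} \sqrt{5 - 20} = - \frac{0 - 60}{8} \sqrt{5 - 20} = - \frac{0 - 60}{8} \sqrt{-15} = \left(- \frac{1}{8}\right) \left(-60\right) i \sqrt{15} = \frac{15 i \sqrt{15}}{2}$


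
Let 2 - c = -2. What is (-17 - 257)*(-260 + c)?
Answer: 70144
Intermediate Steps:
c = 4 (c = 2 - 1*(-2) = 2 + 2 = 4)
(-17 - 257)*(-260 + c) = (-17 - 257)*(-260 + 4) = -274*(-256) = 70144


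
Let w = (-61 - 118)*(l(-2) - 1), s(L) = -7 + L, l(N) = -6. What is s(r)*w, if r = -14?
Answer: -26313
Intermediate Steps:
w = 1253 (w = (-61 - 118)*(-6 - 1) = -179*(-7) = 1253)
s(r)*w = (-7 - 14)*1253 = -21*1253 = -26313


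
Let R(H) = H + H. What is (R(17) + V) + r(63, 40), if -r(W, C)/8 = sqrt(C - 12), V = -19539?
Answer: -19505 - 16*sqrt(7) ≈ -19547.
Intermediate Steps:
R(H) = 2*H
r(W, C) = -8*sqrt(-12 + C) (r(W, C) = -8*sqrt(C - 12) = -8*sqrt(-12 + C))
(R(17) + V) + r(63, 40) = (2*17 - 19539) - 8*sqrt(-12 + 40) = (34 - 19539) - 16*sqrt(7) = -19505 - 16*sqrt(7)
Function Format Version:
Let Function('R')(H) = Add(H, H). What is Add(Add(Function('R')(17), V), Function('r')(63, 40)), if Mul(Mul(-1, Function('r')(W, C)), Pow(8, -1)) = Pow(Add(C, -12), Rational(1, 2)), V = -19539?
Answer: Add(-19505, Mul(-16, Pow(7, Rational(1, 2)))) ≈ -19547.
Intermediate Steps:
Function('R')(H) = Mul(2, H)
Function('r')(W, C) = Mul(-8, Pow(Add(-12, C), Rational(1, 2))) (Function('r')(W, C) = Mul(-8, Pow(Add(C, -12), Rational(1, 2))) = Mul(-8, Pow(Add(-12, C), Rational(1, 2))))
Add(Add(Function('R')(17), V), Function('r')(63, 40)) = Add(Add(Mul(2, 17), -19539), Mul(-8, Pow(Add(-12, 40), Rational(1, 2)))) = Add(Add(34, -19539), Mul(-8, Pow(28, Rational(1, 2)))) = Add(-19505, Mul(-8, Mul(2, Pow(7, Rational(1, 2))))) = Add(-19505, Mul(-16, Pow(7, Rational(1, 2))))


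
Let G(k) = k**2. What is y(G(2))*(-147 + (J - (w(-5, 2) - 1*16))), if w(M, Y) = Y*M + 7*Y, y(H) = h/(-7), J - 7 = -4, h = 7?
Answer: 132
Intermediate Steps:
J = 3 (J = 7 - 4 = 3)
y(H) = -1 (y(H) = 7/(-7) = 7*(-1/7) = -1)
w(M, Y) = 7*Y + M*Y (w(M, Y) = M*Y + 7*Y = 7*Y + M*Y)
y(G(2))*(-147 + (J - (w(-5, 2) - 1*16))) = -(-147 + (3 - (2*(7 - 5) - 1*16))) = -(-147 + (3 - (2*2 - 16))) = -(-147 + (3 - (4 - 16))) = -(-147 + (3 - 1*(-12))) = -(-147 + (3 + 12)) = -(-147 + 15) = -1*(-132) = 132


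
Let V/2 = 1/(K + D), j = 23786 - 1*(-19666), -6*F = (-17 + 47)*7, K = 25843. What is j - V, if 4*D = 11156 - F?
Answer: 4977991468/114563 ≈ 43452.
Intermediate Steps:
F = -35 (F = -(-17 + 47)*7/6 = -5*7 = -⅙*210 = -35)
D = 11191/4 (D = (11156 - 1*(-35))/4 = (11156 + 35)/4 = (¼)*11191 = 11191/4 ≈ 2797.8)
j = 43452 (j = 23786 + 19666 = 43452)
V = 8/114563 (V = 2/(25843 + 11191/4) = 2/(114563/4) = 2*(4/114563) = 8/114563 ≈ 6.9831e-5)
j - V = 43452 - 1*8/114563 = 43452 - 8/114563 = 4977991468/114563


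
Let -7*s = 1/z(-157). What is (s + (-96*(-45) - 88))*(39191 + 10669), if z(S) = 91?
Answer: 134411740380/637 ≈ 2.1101e+8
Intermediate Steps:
s = -1/637 (s = -1/7/91 = -1/7*1/91 = -1/637 ≈ -0.0015699)
(s + (-96*(-45) - 88))*(39191 + 10669) = (-1/637 + (-96*(-45) - 88))*(39191 + 10669) = (-1/637 + (4320 - 88))*49860 = (-1/637 + 4232)*49860 = (2695783/637)*49860 = 134411740380/637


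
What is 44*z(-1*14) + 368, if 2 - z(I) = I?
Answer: 1072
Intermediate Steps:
z(I) = 2 - I
44*z(-1*14) + 368 = 44*(2 - (-1)*14) + 368 = 44*(2 - 1*(-14)) + 368 = 44*(2 + 14) + 368 = 44*16 + 368 = 704 + 368 = 1072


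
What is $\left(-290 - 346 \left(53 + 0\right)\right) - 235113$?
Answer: $-253741$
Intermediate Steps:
$\left(-290 - 346 \left(53 + 0\right)\right) - 235113 = \left(-290 - 18338\right) - 235113 = -18628 - 235113 = -253741$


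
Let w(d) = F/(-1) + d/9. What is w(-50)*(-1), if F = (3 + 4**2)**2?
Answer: 3299/9 ≈ 366.56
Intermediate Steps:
F = 361 (F = (3 + 16)**2 = 19**2 = 361)
w(d) = -361 + d/9 (w(d) = 361/(-1) + d/9 = 361*(-1) + d*(1/9) = -361 + d/9)
w(-50)*(-1) = (-361 + (1/9)*(-50))*(-1) = (-361 - 50/9)*(-1) = -3299/9*(-1) = 3299/9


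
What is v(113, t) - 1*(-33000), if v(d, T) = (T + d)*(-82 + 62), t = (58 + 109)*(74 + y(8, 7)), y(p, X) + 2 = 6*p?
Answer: -370060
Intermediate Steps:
y(p, X) = -2 + 6*p
t = 20040 (t = (58 + 109)*(74 + (-2 + 6*8)) = 167*(74 + (-2 + 48)) = 167*(74 + 46) = 167*120 = 20040)
v(d, T) = -20*T - 20*d (v(d, T) = (T + d)*(-20) = -20*T - 20*d)
v(113, t) - 1*(-33000) = (-20*20040 - 20*113) - 1*(-33000) = (-400800 - 2260) + 33000 = -403060 + 33000 = -370060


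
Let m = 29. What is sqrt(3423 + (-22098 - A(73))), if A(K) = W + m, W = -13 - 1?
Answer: I*sqrt(18690) ≈ 136.71*I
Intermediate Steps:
W = -14
A(K) = 15 (A(K) = -14 + 29 = 15)
sqrt(3423 + (-22098 - A(73))) = sqrt(3423 + (-22098 - 1*15)) = sqrt(3423 + (-22098 - 15)) = sqrt(3423 - 22113) = sqrt(-18690) = I*sqrt(18690)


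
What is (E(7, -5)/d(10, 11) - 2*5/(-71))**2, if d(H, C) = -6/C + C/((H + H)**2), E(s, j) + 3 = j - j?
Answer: 921580800100/26182152481 ≈ 35.199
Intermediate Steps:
E(s, j) = -3 (E(s, j) = -3 + (j - j) = -3 + 0 = -3)
d(H, C) = -6/C + C/(4*H**2) (d(H, C) = -6/C + C/((2*H)**2) = -6/C + C/((4*H**2)) = -6/C + C*(1/(4*H**2)) = -6/C + C/(4*H**2))
(E(7, -5)/d(10, 11) - 2*5/(-71))**2 = (-3/(-6/11 + (1/4)*11/10**2) - 2*5/(-71))**2 = (-3/(-6*1/11 + (1/4)*11*(1/100)) - 10*(-1/71))**2 = (-3/(-6/11 + 11/400) + 10/71)**2 = (-3/(-2279/4400) + 10/71)**2 = (-3*(-4400/2279) + 10/71)**2 = (13200/2279 + 10/71)**2 = (959990/161809)**2 = 921580800100/26182152481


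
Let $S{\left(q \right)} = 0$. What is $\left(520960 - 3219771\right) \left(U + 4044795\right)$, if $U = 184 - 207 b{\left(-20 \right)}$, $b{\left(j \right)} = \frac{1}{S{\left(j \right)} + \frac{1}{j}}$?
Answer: $-10927806897509$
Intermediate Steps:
$b{\left(j \right)} = j$ ($b{\left(j \right)} = \frac{1}{0 + \frac{1}{j}} = \frac{1}{\frac{1}{j}} = j$)
$U = 4324$ ($U = 184 - -4140 = 184 + 4140 = 4324$)
$\left(520960 - 3219771\right) \left(U + 4044795\right) = \left(520960 - 3219771\right) \left(4324 + 4044795\right) = \left(-2698811\right) 4049119 = -10927806897509$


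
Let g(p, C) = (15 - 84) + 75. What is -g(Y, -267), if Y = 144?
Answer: -6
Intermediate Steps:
g(p, C) = 6 (g(p, C) = -69 + 75 = 6)
-g(Y, -267) = -1*6 = -6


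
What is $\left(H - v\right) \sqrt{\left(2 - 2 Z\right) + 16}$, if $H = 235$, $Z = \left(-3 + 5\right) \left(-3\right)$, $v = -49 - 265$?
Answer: $549 \sqrt{30} \approx 3007.0$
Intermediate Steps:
$v = -314$ ($v = -49 - 265 = -314$)
$Z = -6$ ($Z = 2 \left(-3\right) = -6$)
$\left(H - v\right) \sqrt{\left(2 - 2 Z\right) + 16} = \left(235 - -314\right) \sqrt{\left(2 - -12\right) + 16} = \left(235 + 314\right) \sqrt{\left(2 + 12\right) + 16} = 549 \sqrt{14 + 16} = 549 \sqrt{30}$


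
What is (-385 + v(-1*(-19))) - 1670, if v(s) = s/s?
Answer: -2054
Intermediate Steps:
v(s) = 1
(-385 + v(-1*(-19))) - 1670 = (-385 + 1) - 1670 = -384 - 1670 = -2054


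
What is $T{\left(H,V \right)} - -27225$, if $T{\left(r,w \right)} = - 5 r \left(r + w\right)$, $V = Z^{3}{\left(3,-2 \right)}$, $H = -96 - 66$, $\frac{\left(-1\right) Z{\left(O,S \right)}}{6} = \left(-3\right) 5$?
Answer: $590386005$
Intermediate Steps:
$Z{\left(O,S \right)} = 90$ ($Z{\left(O,S \right)} = - 6 \left(\left(-3\right) 5\right) = \left(-6\right) \left(-15\right) = 90$)
$H = -162$
$V = 729000$ ($V = 90^{3} = 729000$)
$T{\left(r,w \right)} = - 5 r \left(r + w\right)$
$T{\left(H,V \right)} - -27225 = \left(-5\right) \left(-162\right) \left(-162 + 729000\right) - -27225 = \left(-5\right) \left(-162\right) 728838 + 27225 = 590358780 + 27225 = 590386005$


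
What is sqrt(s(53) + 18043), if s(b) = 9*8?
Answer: sqrt(18115) ≈ 134.59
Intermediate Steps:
s(b) = 72
sqrt(s(53) + 18043) = sqrt(72 + 18043) = sqrt(18115)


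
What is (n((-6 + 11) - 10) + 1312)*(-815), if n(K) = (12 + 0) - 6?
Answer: -1074170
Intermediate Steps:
n(K) = 6 (n(K) = 12 - 6 = 6)
(n((-6 + 11) - 10) + 1312)*(-815) = (6 + 1312)*(-815) = 1318*(-815) = -1074170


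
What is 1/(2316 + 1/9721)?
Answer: 9721/22513837 ≈ 0.00043178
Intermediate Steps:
1/(2316 + 1/9721) = 1/(22513837/9721) = 9721/22513837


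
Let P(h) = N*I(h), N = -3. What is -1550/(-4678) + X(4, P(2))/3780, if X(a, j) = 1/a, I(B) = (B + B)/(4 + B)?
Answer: 11720339/35365680 ≈ 0.33140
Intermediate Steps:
I(B) = 2*B/(4 + B) (I(B) = (2*B)/(4 + B) = 2*B/(4 + B))
P(h) = -6*h/(4 + h)
-1550/(-4678) + X(4, P(2))/3780 = -1550/(-4678) + 1/(4*3780) = -1550*(-1/4678) + (¼)*(1/3780) = 775/2339 + 1/15120 = 11720339/35365680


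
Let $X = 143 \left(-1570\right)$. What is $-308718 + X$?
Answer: $-533228$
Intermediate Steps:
$X = -224510$
$-308718 + X = -308718 - 224510 = -533228$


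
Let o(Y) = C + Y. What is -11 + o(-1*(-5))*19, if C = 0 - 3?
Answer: 27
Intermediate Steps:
C = -3
o(Y) = -3 + Y
-11 + o(-1*(-5))*19 = -11 + (-3 - 1*(-5))*19 = -11 + (-3 + 5)*19 = -11 + 2*19 = -11 + 38 = 27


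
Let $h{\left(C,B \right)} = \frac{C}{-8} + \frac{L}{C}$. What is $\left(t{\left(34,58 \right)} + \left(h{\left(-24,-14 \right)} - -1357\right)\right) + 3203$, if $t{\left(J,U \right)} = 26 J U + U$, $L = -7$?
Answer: $\frac{1341439}{24} \approx 55893.0$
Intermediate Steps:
$h{\left(C,B \right)} = - \frac{7}{C} - \frac{C}{8}$ ($h{\left(C,B \right)} = \frac{C}{-8} - \frac{7}{C} = C \left(- \frac{1}{8}\right) - \frac{7}{C} = - \frac{C}{8} - \frac{7}{C} = - \frac{7}{C} - \frac{C}{8}$)
$t{\left(J,U \right)} = U + 26 J U$ ($t{\left(J,U \right)} = 26 J U + U = U + 26 J U$)
$\left(t{\left(34,58 \right)} + \left(h{\left(-24,-14 \right)} - -1357\right)\right) + 3203 = \left(58 \left(1 + 26 \cdot 34\right) - \left(-1360 - \frac{7}{24}\right)\right) + 3203 = \left(58 \left(1 + 884\right) + \left(\left(\left(-7\right) \left(- \frac{1}{24}\right) + 3\right) + 1357\right)\right) + 3203 = \left(58 \cdot 885 + \left(\left(\frac{7}{24} + 3\right) + 1357\right)\right) + 3203 = \left(51330 + \left(\frac{79}{24} + 1357\right)\right) + 3203 = \left(51330 + \frac{32647}{24}\right) + 3203 = \frac{1264567}{24} + 3203 = \frac{1341439}{24}$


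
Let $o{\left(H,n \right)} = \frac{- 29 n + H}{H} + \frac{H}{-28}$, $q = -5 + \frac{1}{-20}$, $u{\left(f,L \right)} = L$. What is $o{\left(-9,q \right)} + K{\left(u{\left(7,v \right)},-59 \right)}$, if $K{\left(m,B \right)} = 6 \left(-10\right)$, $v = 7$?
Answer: $- \frac{47219}{630} \approx -74.951$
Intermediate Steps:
$K{\left(m,B \right)} = -60$
$q = - \frac{101}{20}$ ($q = -5 - \frac{1}{20} = - \frac{101}{20} \approx -5.05$)
$o{\left(H,n \right)} = - \frac{H}{28} + \frac{H - 29 n}{H}$ ($o{\left(H,n \right)} = \frac{H - 29 n}{H} + H \left(- \frac{1}{28}\right) = \frac{H - 29 n}{H} - \frac{H}{28} = - \frac{H}{28} + \frac{H - 29 n}{H}$)
$o{\left(-9,q \right)} + K{\left(u{\left(7,v \right)},-59 \right)} = \left(1 - - \frac{9}{28} - - \frac{2929}{20 \left(-9\right)}\right) - 60 = \left(1 + \frac{9}{28} - \left(- \frac{2929}{20}\right) \left(- \frac{1}{9}\right)\right) - 60 = \left(1 + \frac{9}{28} - \frac{2929}{180}\right) - 60 = - \frac{9419}{630} - 60 = - \frac{47219}{630}$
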